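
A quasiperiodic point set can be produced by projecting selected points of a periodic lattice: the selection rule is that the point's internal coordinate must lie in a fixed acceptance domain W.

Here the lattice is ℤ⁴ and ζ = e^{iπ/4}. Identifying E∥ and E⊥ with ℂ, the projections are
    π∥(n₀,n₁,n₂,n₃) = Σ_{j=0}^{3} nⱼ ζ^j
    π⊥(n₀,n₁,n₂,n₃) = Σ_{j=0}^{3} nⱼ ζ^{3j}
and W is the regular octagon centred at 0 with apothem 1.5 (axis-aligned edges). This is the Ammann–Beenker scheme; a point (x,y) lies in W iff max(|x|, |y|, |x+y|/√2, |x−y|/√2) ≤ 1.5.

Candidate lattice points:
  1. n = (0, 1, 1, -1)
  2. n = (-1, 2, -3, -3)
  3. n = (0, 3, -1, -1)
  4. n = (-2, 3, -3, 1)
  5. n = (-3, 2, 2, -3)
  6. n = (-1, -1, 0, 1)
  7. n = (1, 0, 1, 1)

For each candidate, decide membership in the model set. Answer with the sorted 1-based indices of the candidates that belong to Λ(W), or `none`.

π⊥(n) = n₀ + n₁ζ³ + n₂ζ⁶ + n₃ζ⁹ where ζ = e^{iπ/4}.
candidate 1: n = (0, 1, 1, -1) → π⊥ ≈ (-1.4142, -1.0000); max(|x|,|y|,|x±y|/√2) = 1.7071 > 1.5 ⇒ ∉ W
candidate 2: n = (-1, 2, -3, -3) → π⊥ ≈ (-4.5355, +2.2929); max(|x|,|y|,|x±y|/√2) = 4.8284 > 1.5 ⇒ ∉ W
candidate 3: n = (0, 3, -1, -1) → π⊥ ≈ (-2.8284, +2.4142); max(|x|,|y|,|x±y|/√2) = 3.7071 > 1.5 ⇒ ∉ W
candidate 4: n = (-2, 3, -3, 1) → π⊥ ≈ (-3.4142, +5.8284); max(|x|,|y|,|x±y|/√2) = 6.5355 > 1.5 ⇒ ∉ W
candidate 5: n = (-3, 2, 2, -3) → π⊥ ≈ (-6.5355, -2.7071); max(|x|,|y|,|x±y|/√2) = 6.5355 > 1.5 ⇒ ∉ W
candidate 6: n = (-1, -1, 0, 1) → π⊥ ≈ (+0.4142, +0.0000); max(|x|,|y|,|x±y|/√2) = 0.4142 ≤ 1.5 ⇒ ∈ W
candidate 7: n = (1, 0, 1, 1) → π⊥ ≈ (+1.7071, -0.2929); max(|x|,|y|,|x±y|/√2) = 1.7071 > 1.5 ⇒ ∉ W

6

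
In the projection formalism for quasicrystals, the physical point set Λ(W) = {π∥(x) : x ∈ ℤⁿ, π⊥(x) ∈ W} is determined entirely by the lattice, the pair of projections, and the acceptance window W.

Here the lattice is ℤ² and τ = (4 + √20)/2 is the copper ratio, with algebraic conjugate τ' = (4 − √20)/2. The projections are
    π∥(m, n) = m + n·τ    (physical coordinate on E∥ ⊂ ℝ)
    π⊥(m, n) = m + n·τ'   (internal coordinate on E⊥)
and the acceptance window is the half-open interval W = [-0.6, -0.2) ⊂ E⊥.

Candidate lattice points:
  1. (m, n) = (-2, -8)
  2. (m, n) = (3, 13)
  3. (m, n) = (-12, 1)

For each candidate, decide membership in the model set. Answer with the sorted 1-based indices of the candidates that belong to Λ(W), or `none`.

τ' = (4−√20)/2 ≈ -0.236068.
candidate 1: (m,n)=(-2,-8) → π∥ = -2-8·τ ≈ -35.888544, π⊥ = -2-8·τ' ≈ -0.111456 ∉ [-0.6, -0.2) ⇒ out
candidate 2: (m,n)=(3,13) → π∥ = 3+13·τ ≈ 58.068884, π⊥ = 3+13·τ' ≈ -0.068884 ∉ [-0.6, -0.2) ⇒ out
candidate 3: (m,n)=(-12,1) → π∥ = -12+1·τ ≈ -7.763932, π⊥ = -12+1·τ' ≈ -12.236068 ∉ [-0.6, -0.2) ⇒ out

none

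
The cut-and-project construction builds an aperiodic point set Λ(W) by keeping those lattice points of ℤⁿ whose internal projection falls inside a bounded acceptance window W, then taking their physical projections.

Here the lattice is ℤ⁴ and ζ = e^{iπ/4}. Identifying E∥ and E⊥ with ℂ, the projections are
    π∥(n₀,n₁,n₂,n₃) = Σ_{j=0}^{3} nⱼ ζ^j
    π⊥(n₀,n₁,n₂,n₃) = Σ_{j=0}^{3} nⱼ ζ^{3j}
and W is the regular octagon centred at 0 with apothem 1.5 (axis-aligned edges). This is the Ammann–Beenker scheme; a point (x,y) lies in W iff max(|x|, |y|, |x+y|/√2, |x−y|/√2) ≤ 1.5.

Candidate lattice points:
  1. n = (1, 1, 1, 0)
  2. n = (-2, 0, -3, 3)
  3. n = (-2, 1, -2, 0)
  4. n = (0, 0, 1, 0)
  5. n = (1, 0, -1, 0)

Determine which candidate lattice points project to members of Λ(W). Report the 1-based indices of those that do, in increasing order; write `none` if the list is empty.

Internal map: ζ^{3j} for j=0..3 gives (1,0), (−√2/2,√2/2), (0,−1), (√2/2,√2/2).
candidate 1: n = (1, 1, 1, 0) → π⊥ ≈ (+0.29289, -0.29289); max(|x|,|y|,|x±y|/√2) = 0.41421 ≤ 1.5 ⇒ ∈ W
candidate 2: n = (-2, 0, -3, 3) → π⊥ ≈ (+0.12132, +5.12132); max(|x|,|y|,|x±y|/√2) = 5.12132 > 1.5 ⇒ ∉ W
candidate 3: n = (-2, 1, -2, 0) → π⊥ ≈ (-2.70711, +2.70711); max(|x|,|y|,|x±y|/√2) = 3.82843 > 1.5 ⇒ ∉ W
candidate 4: n = (0, 0, 1, 0) → π⊥ ≈ (+0.00000, -1.00000); max(|x|,|y|,|x±y|/√2) = 1.00000 ≤ 1.5 ⇒ ∈ W
candidate 5: n = (1, 0, -1, 0) → π⊥ ≈ (+1.00000, +1.00000); max(|x|,|y|,|x±y|/√2) = 1.41421 ≤ 1.5 ⇒ ∈ W

1, 4, 5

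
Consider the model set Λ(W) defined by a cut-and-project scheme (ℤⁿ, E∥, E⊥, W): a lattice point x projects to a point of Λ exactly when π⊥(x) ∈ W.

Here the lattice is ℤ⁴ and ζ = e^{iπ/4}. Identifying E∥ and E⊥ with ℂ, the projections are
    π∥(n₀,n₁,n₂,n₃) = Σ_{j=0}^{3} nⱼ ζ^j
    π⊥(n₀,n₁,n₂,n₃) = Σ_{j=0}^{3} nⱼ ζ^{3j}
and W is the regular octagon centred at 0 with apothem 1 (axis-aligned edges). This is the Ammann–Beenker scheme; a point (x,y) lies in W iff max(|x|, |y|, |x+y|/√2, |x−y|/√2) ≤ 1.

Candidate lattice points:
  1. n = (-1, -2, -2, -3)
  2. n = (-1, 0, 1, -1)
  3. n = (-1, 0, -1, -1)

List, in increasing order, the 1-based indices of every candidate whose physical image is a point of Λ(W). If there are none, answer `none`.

none

Internal map: ζ^{3j} for j=0..3 gives (1,0), (−√2/2,√2/2), (0,−1), (√2/2,√2/2).
candidate 1: n = (-1, -2, -2, -3) → π⊥ ≈ (-1.70711, -1.53553); max(|x|,|y|,|x±y|/√2) = 2.29289 > 1 ⇒ ∉ W
candidate 2: n = (-1, 0, 1, -1) → π⊥ ≈ (-1.70711, -1.70711); max(|x|,|y|,|x±y|/√2) = 2.41421 > 1 ⇒ ∉ W
candidate 3: n = (-1, 0, -1, -1) → π⊥ ≈ (-1.70711, +0.29289); max(|x|,|y|,|x±y|/√2) = 1.70711 > 1 ⇒ ∉ W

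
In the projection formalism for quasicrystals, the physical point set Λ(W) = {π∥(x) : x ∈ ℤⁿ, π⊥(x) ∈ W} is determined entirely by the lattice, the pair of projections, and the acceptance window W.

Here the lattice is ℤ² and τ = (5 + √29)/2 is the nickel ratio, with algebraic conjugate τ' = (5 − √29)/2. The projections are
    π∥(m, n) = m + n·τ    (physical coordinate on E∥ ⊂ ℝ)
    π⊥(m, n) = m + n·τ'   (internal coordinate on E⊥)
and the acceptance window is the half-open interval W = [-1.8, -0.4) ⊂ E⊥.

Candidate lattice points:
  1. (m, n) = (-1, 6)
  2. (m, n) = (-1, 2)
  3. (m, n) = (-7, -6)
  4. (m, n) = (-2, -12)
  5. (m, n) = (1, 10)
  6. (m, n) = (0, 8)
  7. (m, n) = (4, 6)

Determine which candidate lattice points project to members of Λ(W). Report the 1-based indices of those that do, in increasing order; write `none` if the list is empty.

τ' = (5−√29)/2 ≈ -0.19258.
[1] lift (-1,6): star map gives -2.15549; window check -1.8 ≤ -2.15549 < -0.4 is false → out
[2] lift (-1,2): star map gives -1.38516; window check -1.8 ≤ -1.38516 < -0.4 is true → IN Λ
[3] lift (-7,-6): star map gives -5.84451; window check -1.8 ≤ -5.84451 < -0.4 is false → out
[4] lift (-2,-12): star map gives 0.31099; window check -1.8 ≤ 0.31099 < -0.4 is false → out
[5] lift (1,10): star map gives -0.92582; window check -1.8 ≤ -0.92582 < -0.4 is true → IN Λ
[6] lift (0,8): star map gives -1.54066; window check -1.8 ≤ -1.54066 < -0.4 is true → IN Λ
[7] lift (4,6): star map gives 2.84451; window check -1.8 ≤ 2.84451 < -0.4 is false → out

2, 5, 6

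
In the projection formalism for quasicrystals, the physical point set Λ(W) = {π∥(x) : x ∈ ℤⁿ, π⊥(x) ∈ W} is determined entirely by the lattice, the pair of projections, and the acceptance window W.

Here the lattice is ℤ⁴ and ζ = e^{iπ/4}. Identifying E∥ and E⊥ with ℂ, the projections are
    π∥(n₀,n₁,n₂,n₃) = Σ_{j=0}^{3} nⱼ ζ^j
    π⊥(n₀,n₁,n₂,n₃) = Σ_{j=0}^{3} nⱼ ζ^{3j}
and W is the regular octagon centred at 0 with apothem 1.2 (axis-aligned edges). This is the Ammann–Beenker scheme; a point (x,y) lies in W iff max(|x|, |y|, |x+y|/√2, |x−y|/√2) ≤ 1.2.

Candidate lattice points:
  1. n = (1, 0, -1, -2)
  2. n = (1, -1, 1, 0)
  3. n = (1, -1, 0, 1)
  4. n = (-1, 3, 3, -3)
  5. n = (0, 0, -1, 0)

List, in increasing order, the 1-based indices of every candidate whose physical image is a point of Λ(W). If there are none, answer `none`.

Internal map: ζ^{3j} for j=0..3 gives (1,0), (−√2/2,√2/2), (0,−1), (√2/2,√2/2).
candidate 1: n = (1, 0, -1, -2) → π⊥ ≈ (-0.41421, -0.41421); max(|x|,|y|,|x±y|/√2) = 0.58579 ≤ 1.2 ⇒ ∈ W
candidate 2: n = (1, -1, 1, 0) → π⊥ ≈ (+1.70711, -1.70711); max(|x|,|y|,|x±y|/√2) = 2.41421 > 1.2 ⇒ ∉ W
candidate 3: n = (1, -1, 0, 1) → π⊥ ≈ (+2.41421, +0.00000); max(|x|,|y|,|x±y|/√2) = 2.41421 > 1.2 ⇒ ∉ W
candidate 4: n = (-1, 3, 3, -3) → π⊥ ≈ (-5.24264, -3.00000); max(|x|,|y|,|x±y|/√2) = 5.82843 > 1.2 ⇒ ∉ W
candidate 5: n = (0, 0, -1, 0) → π⊥ ≈ (+0.00000, +1.00000); max(|x|,|y|,|x±y|/√2) = 1.00000 ≤ 1.2 ⇒ ∈ W

1, 5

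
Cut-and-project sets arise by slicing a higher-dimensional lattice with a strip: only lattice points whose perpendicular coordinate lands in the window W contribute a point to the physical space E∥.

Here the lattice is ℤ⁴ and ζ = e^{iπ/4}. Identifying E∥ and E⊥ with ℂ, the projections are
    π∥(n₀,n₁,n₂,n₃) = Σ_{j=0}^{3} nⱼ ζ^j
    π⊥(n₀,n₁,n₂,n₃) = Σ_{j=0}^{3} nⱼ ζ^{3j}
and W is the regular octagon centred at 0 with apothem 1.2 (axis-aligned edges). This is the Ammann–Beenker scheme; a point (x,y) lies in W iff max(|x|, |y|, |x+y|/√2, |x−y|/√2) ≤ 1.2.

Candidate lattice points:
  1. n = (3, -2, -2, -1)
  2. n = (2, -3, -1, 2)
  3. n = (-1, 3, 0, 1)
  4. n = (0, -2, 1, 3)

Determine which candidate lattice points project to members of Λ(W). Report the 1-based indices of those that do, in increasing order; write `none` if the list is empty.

none

With ζ = e^{iπ/4} the internal vectors are ζ^0,ζ^3,ζ^6,ζ^9.
candidate 1: n = (3, -2, -2, -1) → π⊥ ≈ (+3.7071, -0.1213); max(|x|,|y|,|x±y|/√2) = 3.7071 > 1.2 ⇒ ∉ W
candidate 2: n = (2, -3, -1, 2) → π⊥ ≈ (+5.5355, +0.2929); max(|x|,|y|,|x±y|/√2) = 5.5355 > 1.2 ⇒ ∉ W
candidate 3: n = (-1, 3, 0, 1) → π⊥ ≈ (-2.4142, +2.8284); max(|x|,|y|,|x±y|/√2) = 3.7071 > 1.2 ⇒ ∉ W
candidate 4: n = (0, -2, 1, 3) → π⊥ ≈ (+3.5355, -0.2929); max(|x|,|y|,|x±y|/√2) = 3.5355 > 1.2 ⇒ ∉ W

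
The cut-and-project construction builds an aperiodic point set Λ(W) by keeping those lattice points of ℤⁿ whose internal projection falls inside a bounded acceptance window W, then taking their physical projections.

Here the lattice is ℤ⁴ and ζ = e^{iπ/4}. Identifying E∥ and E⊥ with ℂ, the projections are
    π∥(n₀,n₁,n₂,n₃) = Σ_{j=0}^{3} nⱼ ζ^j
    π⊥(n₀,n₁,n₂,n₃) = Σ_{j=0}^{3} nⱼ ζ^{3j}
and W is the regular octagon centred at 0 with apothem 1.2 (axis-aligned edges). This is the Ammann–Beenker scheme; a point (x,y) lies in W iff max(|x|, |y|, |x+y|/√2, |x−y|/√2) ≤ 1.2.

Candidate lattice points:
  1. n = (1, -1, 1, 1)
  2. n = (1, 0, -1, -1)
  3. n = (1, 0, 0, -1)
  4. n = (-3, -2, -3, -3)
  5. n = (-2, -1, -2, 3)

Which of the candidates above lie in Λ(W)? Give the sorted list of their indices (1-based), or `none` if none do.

2, 3

π⊥(n) = n₀ + n₁ζ³ + n₂ζ⁶ + n₃ζ⁹ where ζ = e^{iπ/4}.
#1 (1, -1, 1, 1): internal (2.4142, -1.0000); octagon support 2.4142 vs apothem 1.2 → ∉ W
#2 (1, 0, -1, -1): internal (0.2929, 0.2929); octagon support 0.4142 vs apothem 1.2 → ∈ W
#3 (1, 0, 0, -1): internal (0.2929, -0.7071); octagon support 0.7071 vs apothem 1.2 → ∈ W
#4 (-3, -2, -3, -3): internal (-3.7071, -0.5355); octagon support 3.7071 vs apothem 1.2 → ∉ W
#5 (-2, -1, -2, 3): internal (0.8284, 3.4142); octagon support 3.4142 vs apothem 1.2 → ∉ W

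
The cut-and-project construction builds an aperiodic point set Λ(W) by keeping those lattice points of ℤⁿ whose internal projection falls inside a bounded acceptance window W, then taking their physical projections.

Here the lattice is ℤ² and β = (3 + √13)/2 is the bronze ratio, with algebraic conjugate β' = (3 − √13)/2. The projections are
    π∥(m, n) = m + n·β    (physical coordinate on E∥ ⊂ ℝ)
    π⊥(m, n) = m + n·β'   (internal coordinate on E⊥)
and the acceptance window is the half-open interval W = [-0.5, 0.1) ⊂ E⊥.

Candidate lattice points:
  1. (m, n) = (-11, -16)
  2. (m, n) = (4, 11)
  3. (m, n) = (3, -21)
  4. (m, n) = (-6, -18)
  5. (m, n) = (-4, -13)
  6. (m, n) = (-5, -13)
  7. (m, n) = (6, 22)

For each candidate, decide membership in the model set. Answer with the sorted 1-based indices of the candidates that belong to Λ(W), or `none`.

Compute β' = (3−√13)/2 = -0.30278, so π⊥(m,n) = m -0.30278·n.
candidate 1: (m,n)=(-11,-16) → π∥ = -11-16·β ≈ -63.84441, π⊥ = -11-16·β' ≈ -6.15559 ∉ [-0.5, 0.1) ⇒ out
candidate 2: (m,n)=(4,11) → π∥ = 4+11·β ≈ 40.33053, π⊥ = 4+11·β' ≈ 0.66947 ∉ [-0.5, 0.1) ⇒ out
candidate 3: (m,n)=(3,-21) → π∥ = 3-21·β ≈ -66.35829, π⊥ = 3-21·β' ≈ 9.35829 ∉ [-0.5, 0.1) ⇒ out
candidate 4: (m,n)=(-6,-18) → π∥ = -6-18·β ≈ -65.44996, π⊥ = -6-18·β' ≈ -0.55004 ∉ [-0.5, 0.1) ⇒ out
candidate 5: (m,n)=(-4,-13) → π∥ = -4-13·β ≈ -46.93608, π⊥ = -4-13·β' ≈ -0.06392 ∈ [-0.5, 0.1) ⇒ IN Λ
candidate 6: (m,n)=(-5,-13) → π∥ = -5-13·β ≈ -47.93608, π⊥ = -5-13·β' ≈ -1.06392 ∉ [-0.5, 0.1) ⇒ out
candidate 7: (m,n)=(6,22) → π∥ = 6+22·β ≈ 78.66106, π⊥ = 6+22·β' ≈ -0.66106 ∉ [-0.5, 0.1) ⇒ out

5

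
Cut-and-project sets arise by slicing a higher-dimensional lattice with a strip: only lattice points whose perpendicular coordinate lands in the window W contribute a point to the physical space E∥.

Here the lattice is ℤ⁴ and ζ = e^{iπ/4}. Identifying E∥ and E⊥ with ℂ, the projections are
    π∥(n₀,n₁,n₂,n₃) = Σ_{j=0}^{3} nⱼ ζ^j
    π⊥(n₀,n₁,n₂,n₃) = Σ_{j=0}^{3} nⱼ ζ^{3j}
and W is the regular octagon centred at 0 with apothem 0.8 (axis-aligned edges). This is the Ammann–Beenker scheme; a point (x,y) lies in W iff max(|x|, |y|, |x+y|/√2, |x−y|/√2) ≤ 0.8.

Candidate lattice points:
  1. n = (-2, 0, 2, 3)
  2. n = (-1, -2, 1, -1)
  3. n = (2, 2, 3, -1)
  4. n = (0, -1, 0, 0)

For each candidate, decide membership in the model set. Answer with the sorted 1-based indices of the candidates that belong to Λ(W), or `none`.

π⊥(n) = n₀ + n₁ζ³ + n₂ζ⁶ + n₃ζ⁹ where ζ = e^{iπ/4}.
candidate 1: n = (-2, 0, 2, 3) → π⊥ ≈ (+0.1213, +0.1213); max(|x|,|y|,|x±y|/√2) = 0.1716 ≤ 0.8 ⇒ ∈ W
candidate 2: n = (-1, -2, 1, -1) → π⊥ ≈ (-0.2929, -3.1213); max(|x|,|y|,|x±y|/√2) = 3.1213 > 0.8 ⇒ ∉ W
candidate 3: n = (2, 2, 3, -1) → π⊥ ≈ (-0.1213, -2.2929); max(|x|,|y|,|x±y|/√2) = 2.2929 > 0.8 ⇒ ∉ W
candidate 4: n = (0, -1, 0, 0) → π⊥ ≈ (+0.7071, -0.7071); max(|x|,|y|,|x±y|/√2) = 1.0000 > 0.8 ⇒ ∉ W

1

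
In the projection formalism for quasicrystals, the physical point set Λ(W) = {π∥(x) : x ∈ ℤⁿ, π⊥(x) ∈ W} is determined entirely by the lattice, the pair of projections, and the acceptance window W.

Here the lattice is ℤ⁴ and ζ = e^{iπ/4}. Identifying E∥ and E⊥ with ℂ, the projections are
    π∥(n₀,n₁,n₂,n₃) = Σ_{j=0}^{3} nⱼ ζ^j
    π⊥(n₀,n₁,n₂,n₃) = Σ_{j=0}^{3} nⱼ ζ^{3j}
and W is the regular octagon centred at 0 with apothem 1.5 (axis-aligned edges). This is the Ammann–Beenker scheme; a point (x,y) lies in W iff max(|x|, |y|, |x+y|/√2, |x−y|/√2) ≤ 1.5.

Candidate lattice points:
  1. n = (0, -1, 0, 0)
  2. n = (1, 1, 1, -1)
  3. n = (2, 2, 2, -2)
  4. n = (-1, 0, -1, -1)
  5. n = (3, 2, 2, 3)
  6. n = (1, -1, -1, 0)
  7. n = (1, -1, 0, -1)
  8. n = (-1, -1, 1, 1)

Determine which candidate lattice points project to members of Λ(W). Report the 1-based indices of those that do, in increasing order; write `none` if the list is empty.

Internal map: ζ^{3j} for j=0..3 gives (1,0), (−√2/2,√2/2), (0,−1), (√2/2,√2/2).
candidate 1: n = (0, -1, 0, 0) → π⊥ ≈ (+0.70711, -0.70711); max(|x|,|y|,|x±y|/√2) = 1.00000 ≤ 1.5 ⇒ ∈ W
candidate 2: n = (1, 1, 1, -1) → π⊥ ≈ (-0.41421, -1.00000); max(|x|,|y|,|x±y|/√2) = 1.00000 ≤ 1.5 ⇒ ∈ W
candidate 3: n = (2, 2, 2, -2) → π⊥ ≈ (-0.82843, -2.00000); max(|x|,|y|,|x±y|/√2) = 2.00000 > 1.5 ⇒ ∉ W
candidate 4: n = (-1, 0, -1, -1) → π⊥ ≈ (-1.70711, +0.29289); max(|x|,|y|,|x±y|/√2) = 1.70711 > 1.5 ⇒ ∉ W
candidate 5: n = (3, 2, 2, 3) → π⊥ ≈ (+3.70711, +1.53553); max(|x|,|y|,|x±y|/√2) = 3.70711 > 1.5 ⇒ ∉ W
candidate 6: n = (1, -1, -1, 0) → π⊥ ≈ (+1.70711, +0.29289); max(|x|,|y|,|x±y|/√2) = 1.70711 > 1.5 ⇒ ∉ W
candidate 7: n = (1, -1, 0, -1) → π⊥ ≈ (+1.00000, -1.41421); max(|x|,|y|,|x±y|/√2) = 1.70711 > 1.5 ⇒ ∉ W
candidate 8: n = (-1, -1, 1, 1) → π⊥ ≈ (+0.41421, -1.00000); max(|x|,|y|,|x±y|/√2) = 1.00000 ≤ 1.5 ⇒ ∈ W

1, 2, 8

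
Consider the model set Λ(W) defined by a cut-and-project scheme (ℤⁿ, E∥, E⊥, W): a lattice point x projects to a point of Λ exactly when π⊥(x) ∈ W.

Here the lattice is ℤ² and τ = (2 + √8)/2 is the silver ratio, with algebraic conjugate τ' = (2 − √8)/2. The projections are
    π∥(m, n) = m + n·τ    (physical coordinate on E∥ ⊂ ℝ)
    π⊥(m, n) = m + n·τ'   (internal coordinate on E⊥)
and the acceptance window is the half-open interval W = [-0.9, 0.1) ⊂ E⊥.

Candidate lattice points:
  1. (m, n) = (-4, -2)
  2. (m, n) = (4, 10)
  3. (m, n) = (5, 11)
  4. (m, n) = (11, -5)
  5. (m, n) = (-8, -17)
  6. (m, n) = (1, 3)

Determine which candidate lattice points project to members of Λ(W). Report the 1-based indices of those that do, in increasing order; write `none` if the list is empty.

Compute τ' = (2−√8)/2 = -0.4142, so π⊥(m,n) = m -0.4142·n.
[1] lift (-4,-2): star map gives -3.1716; window check -0.9 ≤ -3.1716 < 0.1 is false → out
[2] lift (4,10): star map gives -0.1421; window check -0.9 ≤ -0.1421 < 0.1 is true → IN Λ
[3] lift (5,11): star map gives 0.4437; window check -0.9 ≤ 0.4437 < 0.1 is false → out
[4] lift (11,-5): star map gives 13.0711; window check -0.9 ≤ 13.0711 < 0.1 is false → out
[5] lift (-8,-17): star map gives -0.9584; window check -0.9 ≤ -0.9584 < 0.1 is false → out
[6] lift (1,3): star map gives -0.2426; window check -0.9 ≤ -0.2426 < 0.1 is true → IN Λ

2, 6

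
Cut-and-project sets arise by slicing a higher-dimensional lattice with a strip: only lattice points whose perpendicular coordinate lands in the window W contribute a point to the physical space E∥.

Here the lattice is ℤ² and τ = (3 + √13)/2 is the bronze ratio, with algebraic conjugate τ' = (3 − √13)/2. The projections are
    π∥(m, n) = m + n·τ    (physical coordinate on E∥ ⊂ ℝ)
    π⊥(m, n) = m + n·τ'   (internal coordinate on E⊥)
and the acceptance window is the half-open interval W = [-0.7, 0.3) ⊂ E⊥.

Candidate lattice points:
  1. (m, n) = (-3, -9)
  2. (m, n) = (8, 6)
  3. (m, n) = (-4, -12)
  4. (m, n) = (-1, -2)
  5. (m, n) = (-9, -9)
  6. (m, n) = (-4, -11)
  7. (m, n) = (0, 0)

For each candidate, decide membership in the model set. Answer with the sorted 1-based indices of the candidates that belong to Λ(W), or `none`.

Compute τ' = (3−√13)/2 = -0.3028, so π⊥(m,n) = m -0.3028·n.
[1] lift (-3,-9): star map gives -0.2750; window check -0.7 ≤ -0.2750 < 0.3 is true → IN Λ
[2] lift (8,6): star map gives 6.1833; window check -0.7 ≤ 6.1833 < 0.3 is false → out
[3] lift (-4,-12): star map gives -0.3667; window check -0.7 ≤ -0.3667 < 0.3 is true → IN Λ
[4] lift (-1,-2): star map gives -0.3944; window check -0.7 ≤ -0.3944 < 0.3 is true → IN Λ
[5] lift (-9,-9): star map gives -6.2750; window check -0.7 ≤ -6.2750 < 0.3 is false → out
[6] lift (-4,-11): star map gives -0.6695; window check -0.7 ≤ -0.6695 < 0.3 is true → IN Λ
[7] lift (0,0): star map gives 0.0000; window check -0.7 ≤ 0.0000 < 0.3 is true → IN Λ

1, 3, 4, 6, 7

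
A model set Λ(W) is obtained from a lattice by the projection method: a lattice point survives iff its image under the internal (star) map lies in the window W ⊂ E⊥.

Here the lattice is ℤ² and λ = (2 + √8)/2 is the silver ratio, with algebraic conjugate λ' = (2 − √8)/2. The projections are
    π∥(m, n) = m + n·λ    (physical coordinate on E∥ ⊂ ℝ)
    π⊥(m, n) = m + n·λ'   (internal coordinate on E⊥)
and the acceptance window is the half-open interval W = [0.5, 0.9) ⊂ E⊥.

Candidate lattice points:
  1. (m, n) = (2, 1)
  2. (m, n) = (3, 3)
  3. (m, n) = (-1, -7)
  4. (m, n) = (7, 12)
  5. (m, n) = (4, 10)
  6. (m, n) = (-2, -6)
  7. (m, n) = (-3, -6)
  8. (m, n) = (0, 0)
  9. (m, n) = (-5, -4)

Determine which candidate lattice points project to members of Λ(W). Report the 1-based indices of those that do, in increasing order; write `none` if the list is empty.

Compute λ' = (2−√8)/2 = -0.414214, so π⊥(m,n) = m -0.414214·n.
#1 (2,1): internal coord 2 + (1)·λ' = +1.585786; +1.585786 ∉ [0.5, 0.9) → out
#2 (3,3): internal coord 3 + (3)·λ' = +1.757359; +1.757359 ∉ [0.5, 0.9) → out
#3 (-1,-7): internal coord -1 + (-7)·λ' = +1.899495; +1.899495 ∉ [0.5, 0.9) → out
#4 (7,12): internal coord 7 + (12)·λ' = +2.029437; +2.029437 ∉ [0.5, 0.9) → out
#5 (4,10): internal coord 4 + (10)·λ' = -0.142136; -0.142136 ∉ [0.5, 0.9) → out
#6 (-2,-6): internal coord -2 + (-6)·λ' = +0.485281; +0.485281 ∉ [0.5, 0.9) → out
#7 (-3,-6): internal coord -3 + (-6)·λ' = -0.514719; -0.514719 ∉ [0.5, 0.9) → out
#8 (0,0): internal coord 0 + (0)·λ' = +0.000000; +0.000000 ∉ [0.5, 0.9) → out
#9 (-5,-4): internal coord -5 + (-4)·λ' = -3.343146; -3.343146 ∉ [0.5, 0.9) → out

none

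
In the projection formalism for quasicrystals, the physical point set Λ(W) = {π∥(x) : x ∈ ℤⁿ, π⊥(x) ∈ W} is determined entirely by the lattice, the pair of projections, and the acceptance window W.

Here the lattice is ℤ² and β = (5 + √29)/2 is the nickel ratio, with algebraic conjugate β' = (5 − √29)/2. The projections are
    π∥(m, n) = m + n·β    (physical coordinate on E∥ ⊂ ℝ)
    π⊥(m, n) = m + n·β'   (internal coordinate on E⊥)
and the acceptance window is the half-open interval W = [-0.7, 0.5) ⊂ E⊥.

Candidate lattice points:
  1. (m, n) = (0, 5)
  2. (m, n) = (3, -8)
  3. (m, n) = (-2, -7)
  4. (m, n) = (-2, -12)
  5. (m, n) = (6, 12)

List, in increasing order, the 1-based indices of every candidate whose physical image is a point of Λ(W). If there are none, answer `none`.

3, 4

β' = (5−√29)/2 ≈ -0.1926.
candidate 1: (m,n)=(0,5) → π∥ = 0+5·β ≈ 25.9629, π⊥ = 0+5·β' ≈ -0.9629 ∉ [-0.7, 0.5) ⇒ out
candidate 2: (m,n)=(3,-8) → π∥ = 3-8·β ≈ -38.5407, π⊥ = 3-8·β' ≈ 4.5407 ∉ [-0.7, 0.5) ⇒ out
candidate 3: (m,n)=(-2,-7) → π∥ = -2-7·β ≈ -38.3481, π⊥ = -2-7·β' ≈ -0.6519 ∈ [-0.7, 0.5) ⇒ IN Λ
candidate 4: (m,n)=(-2,-12) → π∥ = -2-12·β ≈ -64.3110, π⊥ = -2-12·β' ≈ 0.3110 ∈ [-0.7, 0.5) ⇒ IN Λ
candidate 5: (m,n)=(6,12) → π∥ = 6+12·β ≈ 68.3110, π⊥ = 6+12·β' ≈ 3.6890 ∉ [-0.7, 0.5) ⇒ out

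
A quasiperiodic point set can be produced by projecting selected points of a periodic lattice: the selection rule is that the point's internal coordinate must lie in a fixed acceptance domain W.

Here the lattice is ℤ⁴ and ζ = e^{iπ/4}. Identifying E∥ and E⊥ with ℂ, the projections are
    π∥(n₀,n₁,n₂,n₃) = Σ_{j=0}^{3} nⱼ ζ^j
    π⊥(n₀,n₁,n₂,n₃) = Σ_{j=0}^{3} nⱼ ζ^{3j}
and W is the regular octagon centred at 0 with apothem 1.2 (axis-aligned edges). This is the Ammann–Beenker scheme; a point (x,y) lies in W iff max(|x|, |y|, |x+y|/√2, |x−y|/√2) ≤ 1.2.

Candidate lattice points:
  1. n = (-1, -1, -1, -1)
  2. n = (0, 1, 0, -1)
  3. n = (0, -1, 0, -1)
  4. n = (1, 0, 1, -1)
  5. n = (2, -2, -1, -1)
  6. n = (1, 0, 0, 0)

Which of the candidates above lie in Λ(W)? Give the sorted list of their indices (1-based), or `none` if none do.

π⊥(n) = n₀ + n₁ζ³ + n₂ζ⁶ + n₃ζ⁹ where ζ = e^{iπ/4}.
candidate 1: n = (-1, -1, -1, -1) → π⊥ ≈ (-1.000000, -0.414214); max(|x|,|y|,|x±y|/√2) = 1.000000 ≤ 1.2 ⇒ ∈ W
candidate 2: n = (0, 1, 0, -1) → π⊥ ≈ (-1.414214, +0.000000); max(|x|,|y|,|x±y|/√2) = 1.414214 > 1.2 ⇒ ∉ W
candidate 3: n = (0, -1, 0, -1) → π⊥ ≈ (+0.000000, -1.414214); max(|x|,|y|,|x±y|/√2) = 1.414214 > 1.2 ⇒ ∉ W
candidate 4: n = (1, 0, 1, -1) → π⊥ ≈ (+0.292893, -1.707107); max(|x|,|y|,|x±y|/√2) = 1.707107 > 1.2 ⇒ ∉ W
candidate 5: n = (2, -2, -1, -1) → π⊥ ≈ (+2.707107, -1.121320); max(|x|,|y|,|x±y|/√2) = 2.707107 > 1.2 ⇒ ∉ W
candidate 6: n = (1, 0, 0, 0) → π⊥ ≈ (+1.000000, +0.000000); max(|x|,|y|,|x±y|/√2) = 1.000000 ≤ 1.2 ⇒ ∈ W

1, 6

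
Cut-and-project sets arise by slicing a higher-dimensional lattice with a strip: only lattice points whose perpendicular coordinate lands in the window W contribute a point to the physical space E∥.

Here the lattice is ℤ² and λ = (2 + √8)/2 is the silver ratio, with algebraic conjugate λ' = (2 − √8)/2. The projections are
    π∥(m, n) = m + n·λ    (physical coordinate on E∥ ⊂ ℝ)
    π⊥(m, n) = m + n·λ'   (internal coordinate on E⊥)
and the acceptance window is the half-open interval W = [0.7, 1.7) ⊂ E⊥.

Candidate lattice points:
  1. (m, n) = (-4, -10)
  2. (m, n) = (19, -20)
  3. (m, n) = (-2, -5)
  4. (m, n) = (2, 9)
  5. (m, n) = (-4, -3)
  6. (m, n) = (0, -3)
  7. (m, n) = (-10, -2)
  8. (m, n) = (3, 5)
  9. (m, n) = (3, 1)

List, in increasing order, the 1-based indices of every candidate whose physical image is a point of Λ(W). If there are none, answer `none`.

6, 8

Compute λ' = (2−√8)/2 = -0.4142, so π⊥(m,n) = m -0.4142·n.
[1] lift (-4,-10): star map gives 0.1421; window check 0.7 ≤ 0.1421 < 1.7 is false → out
[2] lift (19,-20): star map gives 27.2843; window check 0.7 ≤ 27.2843 < 1.7 is false → out
[3] lift (-2,-5): star map gives 0.0711; window check 0.7 ≤ 0.0711 < 1.7 is false → out
[4] lift (2,9): star map gives -1.7279; window check 0.7 ≤ -1.7279 < 1.7 is false → out
[5] lift (-4,-3): star map gives -2.7574; window check 0.7 ≤ -2.7574 < 1.7 is false → out
[6] lift (0,-3): star map gives 1.2426; window check 0.7 ≤ 1.2426 < 1.7 is true → IN Λ
[7] lift (-10,-2): star map gives -9.1716; window check 0.7 ≤ -9.1716 < 1.7 is false → out
[8] lift (3,5): star map gives 0.9289; window check 0.7 ≤ 0.9289 < 1.7 is true → IN Λ
[9] lift (3,1): star map gives 2.5858; window check 0.7 ≤ 2.5858 < 1.7 is false → out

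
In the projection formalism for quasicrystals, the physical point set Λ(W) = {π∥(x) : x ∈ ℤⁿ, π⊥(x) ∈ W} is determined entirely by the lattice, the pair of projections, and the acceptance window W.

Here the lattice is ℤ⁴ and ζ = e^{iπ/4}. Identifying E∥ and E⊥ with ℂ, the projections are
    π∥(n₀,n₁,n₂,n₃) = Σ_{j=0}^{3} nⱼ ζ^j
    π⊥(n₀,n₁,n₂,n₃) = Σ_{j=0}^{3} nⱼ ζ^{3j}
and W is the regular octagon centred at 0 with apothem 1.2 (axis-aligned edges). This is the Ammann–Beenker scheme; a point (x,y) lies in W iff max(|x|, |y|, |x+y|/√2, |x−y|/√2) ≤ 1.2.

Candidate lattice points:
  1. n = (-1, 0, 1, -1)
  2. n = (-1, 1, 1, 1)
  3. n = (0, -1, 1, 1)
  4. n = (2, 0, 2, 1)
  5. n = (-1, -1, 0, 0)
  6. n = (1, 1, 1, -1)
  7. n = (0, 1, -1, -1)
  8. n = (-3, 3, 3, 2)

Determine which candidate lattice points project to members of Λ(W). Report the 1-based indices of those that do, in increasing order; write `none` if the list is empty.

Internal map: ζ^{3j} for j=0..3 gives (1,0), (−√2/2,√2/2), (0,−1), (√2/2,√2/2).
candidate 1: n = (-1, 0, 1, -1) → π⊥ ≈ (-1.7071, -1.7071); max(|x|,|y|,|x±y|/√2) = 2.4142 > 1.2 ⇒ ∉ W
candidate 2: n = (-1, 1, 1, 1) → π⊥ ≈ (-1.0000, +0.4142); max(|x|,|y|,|x±y|/√2) = 1.0000 ≤ 1.2 ⇒ ∈ W
candidate 3: n = (0, -1, 1, 1) → π⊥ ≈ (+1.4142, -1.0000); max(|x|,|y|,|x±y|/√2) = 1.7071 > 1.2 ⇒ ∉ W
candidate 4: n = (2, 0, 2, 1) → π⊥ ≈ (+2.7071, -1.2929); max(|x|,|y|,|x±y|/√2) = 2.8284 > 1.2 ⇒ ∉ W
candidate 5: n = (-1, -1, 0, 0) → π⊥ ≈ (-0.2929, -0.7071); max(|x|,|y|,|x±y|/√2) = 0.7071 ≤ 1.2 ⇒ ∈ W
candidate 6: n = (1, 1, 1, -1) → π⊥ ≈ (-0.4142, -1.0000); max(|x|,|y|,|x±y|/√2) = 1.0000 ≤ 1.2 ⇒ ∈ W
candidate 7: n = (0, 1, -1, -1) → π⊥ ≈ (-1.4142, +1.0000); max(|x|,|y|,|x±y|/√2) = 1.7071 > 1.2 ⇒ ∉ W
candidate 8: n = (-3, 3, 3, 2) → π⊥ ≈ (-3.7071, +0.5355); max(|x|,|y|,|x±y|/√2) = 3.7071 > 1.2 ⇒ ∉ W

2, 5, 6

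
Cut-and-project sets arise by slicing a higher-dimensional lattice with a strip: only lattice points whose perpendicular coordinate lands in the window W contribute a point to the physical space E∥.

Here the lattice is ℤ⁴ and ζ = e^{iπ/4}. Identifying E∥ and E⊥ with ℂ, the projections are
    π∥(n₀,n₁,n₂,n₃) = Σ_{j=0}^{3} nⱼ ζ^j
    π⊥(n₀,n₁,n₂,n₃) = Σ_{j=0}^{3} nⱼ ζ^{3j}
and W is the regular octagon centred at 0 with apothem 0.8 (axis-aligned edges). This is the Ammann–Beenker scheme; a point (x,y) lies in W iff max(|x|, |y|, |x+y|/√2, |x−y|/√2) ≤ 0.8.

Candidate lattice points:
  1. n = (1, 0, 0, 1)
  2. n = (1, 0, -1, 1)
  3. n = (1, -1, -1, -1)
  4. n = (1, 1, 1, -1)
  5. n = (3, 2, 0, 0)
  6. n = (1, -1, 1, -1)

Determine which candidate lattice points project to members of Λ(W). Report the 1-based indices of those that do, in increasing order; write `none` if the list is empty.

none

With ζ = e^{iπ/4} the internal vectors are ζ^0,ζ^3,ζ^6,ζ^9.
#1 (1, 0, 0, 1): internal (1.707107, 0.707107); octagon support 1.707107 vs apothem 0.8 → ∉ W
#2 (1, 0, -1, 1): internal (1.707107, 1.707107); octagon support 2.414214 vs apothem 0.8 → ∉ W
#3 (1, -1, -1, -1): internal (1.000000, -0.414214); octagon support 1.000000 vs apothem 0.8 → ∉ W
#4 (1, 1, 1, -1): internal (-0.414214, -1.000000); octagon support 1.000000 vs apothem 0.8 → ∉ W
#5 (3, 2, 0, 0): internal (1.585786, 1.414214); octagon support 2.121320 vs apothem 0.8 → ∉ W
#6 (1, -1, 1, -1): internal (1.000000, -2.414214); octagon support 2.414214 vs apothem 0.8 → ∉ W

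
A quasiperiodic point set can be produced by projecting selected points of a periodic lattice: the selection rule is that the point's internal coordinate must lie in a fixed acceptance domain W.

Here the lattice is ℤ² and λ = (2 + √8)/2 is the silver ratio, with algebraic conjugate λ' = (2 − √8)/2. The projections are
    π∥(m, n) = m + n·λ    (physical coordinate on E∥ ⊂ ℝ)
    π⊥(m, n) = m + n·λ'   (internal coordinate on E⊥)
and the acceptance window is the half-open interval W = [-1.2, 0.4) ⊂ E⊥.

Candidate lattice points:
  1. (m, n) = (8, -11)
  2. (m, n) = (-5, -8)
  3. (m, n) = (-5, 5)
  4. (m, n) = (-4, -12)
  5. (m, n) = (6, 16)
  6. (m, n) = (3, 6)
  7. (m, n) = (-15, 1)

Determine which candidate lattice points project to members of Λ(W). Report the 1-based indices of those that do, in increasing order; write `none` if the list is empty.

5

Compute λ' = (2−√8)/2 = -0.414214, so π⊥(m,n) = m -0.414214·n.
candidate 1: (m,n)=(8,-11) → π∥ = 8-11·λ ≈ -18.556349, π⊥ = 8-11·λ' ≈ 12.556349 ∉ [-1.2, 0.4) ⇒ out
candidate 2: (m,n)=(-5,-8) → π∥ = -5-8·λ ≈ -24.313708, π⊥ = -5-8·λ' ≈ -1.686292 ∉ [-1.2, 0.4) ⇒ out
candidate 3: (m,n)=(-5,5) → π∥ = -5+5·λ ≈ 7.071068, π⊥ = -5+5·λ' ≈ -7.071068 ∉ [-1.2, 0.4) ⇒ out
candidate 4: (m,n)=(-4,-12) → π∥ = -4-12·λ ≈ -32.970563, π⊥ = -4-12·λ' ≈ 0.970563 ∉ [-1.2, 0.4) ⇒ out
candidate 5: (m,n)=(6,16) → π∥ = 6+16·λ ≈ 44.627417, π⊥ = 6+16·λ' ≈ -0.627417 ∈ [-1.2, 0.4) ⇒ IN Λ
candidate 6: (m,n)=(3,6) → π∥ = 3+6·λ ≈ 17.485281, π⊥ = 3+6·λ' ≈ 0.514719 ∉ [-1.2, 0.4) ⇒ out
candidate 7: (m,n)=(-15,1) → π∥ = -15+1·λ ≈ -12.585786, π⊥ = -15+1·λ' ≈ -15.414214 ∉ [-1.2, 0.4) ⇒ out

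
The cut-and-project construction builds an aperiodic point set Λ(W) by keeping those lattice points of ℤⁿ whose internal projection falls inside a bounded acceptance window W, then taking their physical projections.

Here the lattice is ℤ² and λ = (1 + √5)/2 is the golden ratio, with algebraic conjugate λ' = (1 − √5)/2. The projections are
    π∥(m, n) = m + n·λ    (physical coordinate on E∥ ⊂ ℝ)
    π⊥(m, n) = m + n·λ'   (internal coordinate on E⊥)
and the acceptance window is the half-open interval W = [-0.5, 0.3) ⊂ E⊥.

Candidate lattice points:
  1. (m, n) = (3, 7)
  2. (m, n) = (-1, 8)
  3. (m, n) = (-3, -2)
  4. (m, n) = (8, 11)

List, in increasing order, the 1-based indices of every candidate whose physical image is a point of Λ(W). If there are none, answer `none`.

λ' = (1−√5)/2 ≈ -0.6180.
candidate 1: (m,n)=(3,7) → π∥ = 3+7·λ ≈ 14.3262, π⊥ = 3+7·λ' ≈ -1.3262 ∉ [-0.5, 0.3) ⇒ out
candidate 2: (m,n)=(-1,8) → π∥ = -1+8·λ ≈ 11.9443, π⊥ = -1+8·λ' ≈ -5.9443 ∉ [-0.5, 0.3) ⇒ out
candidate 3: (m,n)=(-3,-2) → π∥ = -3-2·λ ≈ -6.2361, π⊥ = -3-2·λ' ≈ -1.7639 ∉ [-0.5, 0.3) ⇒ out
candidate 4: (m,n)=(8,11) → π∥ = 8+11·λ ≈ 25.7984, π⊥ = 8+11·λ' ≈ 1.2016 ∉ [-0.5, 0.3) ⇒ out

none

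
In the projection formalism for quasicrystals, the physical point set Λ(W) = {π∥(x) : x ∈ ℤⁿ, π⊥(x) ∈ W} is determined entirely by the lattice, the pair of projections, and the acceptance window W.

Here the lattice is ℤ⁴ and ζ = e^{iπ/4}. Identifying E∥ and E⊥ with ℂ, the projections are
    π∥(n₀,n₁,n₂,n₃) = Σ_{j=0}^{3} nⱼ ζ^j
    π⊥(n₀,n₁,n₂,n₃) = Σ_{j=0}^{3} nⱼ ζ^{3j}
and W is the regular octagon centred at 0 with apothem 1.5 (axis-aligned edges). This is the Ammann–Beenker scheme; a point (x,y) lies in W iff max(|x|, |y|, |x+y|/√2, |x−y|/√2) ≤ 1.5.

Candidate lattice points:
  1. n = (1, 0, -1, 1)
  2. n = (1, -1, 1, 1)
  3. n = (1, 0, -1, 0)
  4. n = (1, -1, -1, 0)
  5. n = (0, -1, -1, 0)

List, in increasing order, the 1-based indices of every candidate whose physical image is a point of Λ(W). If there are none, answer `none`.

π⊥(n) = n₀ + n₁ζ³ + n₂ζ⁶ + n₃ζ⁹ where ζ = e^{iπ/4}.
candidate 1: n = (1, 0, -1, 1) → π⊥ ≈ (+1.70711, +1.70711); max(|x|,|y|,|x±y|/√2) = 2.41421 > 1.5 ⇒ ∉ W
candidate 2: n = (1, -1, 1, 1) → π⊥ ≈ (+2.41421, -1.00000); max(|x|,|y|,|x±y|/√2) = 2.41421 > 1.5 ⇒ ∉ W
candidate 3: n = (1, 0, -1, 0) → π⊥ ≈ (+1.00000, +1.00000); max(|x|,|y|,|x±y|/√2) = 1.41421 ≤ 1.5 ⇒ ∈ W
candidate 4: n = (1, -1, -1, 0) → π⊥ ≈ (+1.70711, +0.29289); max(|x|,|y|,|x±y|/√2) = 1.70711 > 1.5 ⇒ ∉ W
candidate 5: n = (0, -1, -1, 0) → π⊥ ≈ (+0.70711, +0.29289); max(|x|,|y|,|x±y|/√2) = 0.70711 ≤ 1.5 ⇒ ∈ W

3, 5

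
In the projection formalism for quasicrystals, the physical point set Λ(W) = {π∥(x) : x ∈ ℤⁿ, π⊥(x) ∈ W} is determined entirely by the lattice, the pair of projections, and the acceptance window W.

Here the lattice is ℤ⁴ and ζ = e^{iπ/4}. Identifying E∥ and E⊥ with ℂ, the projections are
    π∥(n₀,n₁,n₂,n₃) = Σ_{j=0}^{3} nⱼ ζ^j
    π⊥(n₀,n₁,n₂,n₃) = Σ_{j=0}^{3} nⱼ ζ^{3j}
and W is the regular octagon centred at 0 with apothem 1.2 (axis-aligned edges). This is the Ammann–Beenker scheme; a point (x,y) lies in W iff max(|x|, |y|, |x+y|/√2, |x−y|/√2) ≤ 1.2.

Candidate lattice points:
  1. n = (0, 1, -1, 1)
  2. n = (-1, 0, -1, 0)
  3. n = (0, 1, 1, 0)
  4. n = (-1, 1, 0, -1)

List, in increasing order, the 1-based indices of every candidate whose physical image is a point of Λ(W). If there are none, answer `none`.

With ζ = e^{iπ/4} the internal vectors are ζ^0,ζ^3,ζ^6,ζ^9.
#1 (0, 1, -1, 1): internal (0.0000, 2.4142); octagon support 2.4142 vs apothem 1.2 → ∉ W
#2 (-1, 0, -1, 0): internal (-1.0000, 1.0000); octagon support 1.4142 vs apothem 1.2 → ∉ W
#3 (0, 1, 1, 0): internal (-0.7071, -0.2929); octagon support 0.7071 vs apothem 1.2 → ∈ W
#4 (-1, 1, 0, -1): internal (-2.4142, 0.0000); octagon support 2.4142 vs apothem 1.2 → ∉ W

3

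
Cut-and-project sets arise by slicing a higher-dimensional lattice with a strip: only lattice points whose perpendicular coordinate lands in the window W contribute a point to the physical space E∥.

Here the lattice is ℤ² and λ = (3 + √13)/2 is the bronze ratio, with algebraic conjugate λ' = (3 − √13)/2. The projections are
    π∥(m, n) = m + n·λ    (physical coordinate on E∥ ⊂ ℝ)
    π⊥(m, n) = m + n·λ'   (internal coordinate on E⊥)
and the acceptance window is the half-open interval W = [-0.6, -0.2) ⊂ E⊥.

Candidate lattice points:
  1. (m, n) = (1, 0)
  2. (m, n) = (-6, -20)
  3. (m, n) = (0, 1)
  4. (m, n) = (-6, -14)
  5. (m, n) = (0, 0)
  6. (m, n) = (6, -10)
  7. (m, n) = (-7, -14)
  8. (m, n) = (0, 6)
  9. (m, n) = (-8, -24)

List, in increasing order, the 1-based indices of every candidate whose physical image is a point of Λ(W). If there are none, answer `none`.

Numerically λ ≈ 3.302776 and λ' = −1/λ ≈ -0.302776.
#1 (1,0): internal coord 1 + (0)·λ' = +1.000000; +1.000000 ∉ [-0.6, -0.2) → out
#2 (-6,-20): internal coord -6 + (-20)·λ' = +0.055513; +0.055513 ∉ [-0.6, -0.2) → out
#3 (0,1): internal coord 0 + (1)·λ' = -0.302776; -0.302776 ∈ [-0.6, -0.2) → IN Λ
#4 (-6,-14): internal coord -6 + (-14)·λ' = -1.761141; -1.761141 ∉ [-0.6, -0.2) → out
#5 (0,0): internal coord 0 + (0)·λ' = +0.000000; +0.000000 ∉ [-0.6, -0.2) → out
#6 (6,-10): internal coord 6 + (-10)·λ' = +9.027756; +9.027756 ∉ [-0.6, -0.2) → out
#7 (-7,-14): internal coord -7 + (-14)·λ' = -2.761141; -2.761141 ∉ [-0.6, -0.2) → out
#8 (0,6): internal coord 0 + (6)·λ' = -1.816654; -1.816654 ∉ [-0.6, -0.2) → out
#9 (-8,-24): internal coord -8 + (-24)·λ' = -0.733385; -0.733385 ∉ [-0.6, -0.2) → out

3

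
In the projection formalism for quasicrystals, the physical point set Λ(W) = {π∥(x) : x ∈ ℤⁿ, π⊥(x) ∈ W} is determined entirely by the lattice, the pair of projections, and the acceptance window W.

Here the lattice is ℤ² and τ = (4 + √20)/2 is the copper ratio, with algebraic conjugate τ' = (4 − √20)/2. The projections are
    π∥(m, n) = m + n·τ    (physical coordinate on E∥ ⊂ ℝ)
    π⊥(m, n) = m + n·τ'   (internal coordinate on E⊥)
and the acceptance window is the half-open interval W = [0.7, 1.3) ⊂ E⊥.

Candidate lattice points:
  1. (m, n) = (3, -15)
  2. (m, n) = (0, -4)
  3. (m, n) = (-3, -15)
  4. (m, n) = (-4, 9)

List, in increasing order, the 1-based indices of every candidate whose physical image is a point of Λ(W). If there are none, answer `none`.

2

Compute τ' = (4−√20)/2 = -0.2361, so π⊥(m,n) = m -0.2361·n.
#1 (3,-15): internal coord 3 + (-15)·τ' = +6.5410; +6.5410 ∉ [0.7, 1.3) → out
#2 (0,-4): internal coord 0 + (-4)·τ' = +0.9443; +0.9443 ∈ [0.7, 1.3) → IN Λ
#3 (-3,-15): internal coord -3 + (-15)·τ' = +0.5410; +0.5410 ∉ [0.7, 1.3) → out
#4 (-4,9): internal coord -4 + (9)·τ' = -6.1246; -6.1246 ∉ [0.7, 1.3) → out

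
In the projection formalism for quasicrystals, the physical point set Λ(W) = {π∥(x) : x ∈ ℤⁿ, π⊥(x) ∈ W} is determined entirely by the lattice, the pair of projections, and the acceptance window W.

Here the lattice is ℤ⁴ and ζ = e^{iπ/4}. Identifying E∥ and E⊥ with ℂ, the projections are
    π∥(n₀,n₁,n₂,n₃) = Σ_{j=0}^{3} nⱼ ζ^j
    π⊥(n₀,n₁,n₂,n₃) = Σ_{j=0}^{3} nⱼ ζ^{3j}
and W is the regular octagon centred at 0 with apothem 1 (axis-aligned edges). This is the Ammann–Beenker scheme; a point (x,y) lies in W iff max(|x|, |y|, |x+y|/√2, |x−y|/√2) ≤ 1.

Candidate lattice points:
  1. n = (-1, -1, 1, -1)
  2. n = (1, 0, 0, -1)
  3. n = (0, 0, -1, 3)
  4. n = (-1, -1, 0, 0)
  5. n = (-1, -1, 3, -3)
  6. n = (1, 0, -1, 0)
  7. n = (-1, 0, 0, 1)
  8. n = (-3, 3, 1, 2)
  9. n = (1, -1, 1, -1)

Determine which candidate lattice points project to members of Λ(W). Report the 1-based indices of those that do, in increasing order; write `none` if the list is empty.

With ζ = e^{iπ/4} the internal vectors are ζ^0,ζ^3,ζ^6,ζ^9.
candidate 1: n = (-1, -1, 1, -1) → π⊥ ≈ (-1.00000, -2.41421); max(|x|,|y|,|x±y|/√2) = 2.41421 > 1 ⇒ ∉ W
candidate 2: n = (1, 0, 0, -1) → π⊥ ≈ (+0.29289, -0.70711); max(|x|,|y|,|x±y|/√2) = 0.70711 ≤ 1 ⇒ ∈ W
candidate 3: n = (0, 0, -1, 3) → π⊥ ≈ (+2.12132, +3.12132); max(|x|,|y|,|x±y|/√2) = 3.70711 > 1 ⇒ ∉ W
candidate 4: n = (-1, -1, 0, 0) → π⊥ ≈ (-0.29289, -0.70711); max(|x|,|y|,|x±y|/√2) = 0.70711 ≤ 1 ⇒ ∈ W
candidate 5: n = (-1, -1, 3, -3) → π⊥ ≈ (-2.41421, -5.82843); max(|x|,|y|,|x±y|/√2) = 5.82843 > 1 ⇒ ∉ W
candidate 6: n = (1, 0, -1, 0) → π⊥ ≈ (+1.00000, +1.00000); max(|x|,|y|,|x±y|/√2) = 1.41421 > 1 ⇒ ∉ W
candidate 7: n = (-1, 0, 0, 1) → π⊥ ≈ (-0.29289, +0.70711); max(|x|,|y|,|x±y|/√2) = 0.70711 ≤ 1 ⇒ ∈ W
candidate 8: n = (-3, 3, 1, 2) → π⊥ ≈ (-3.70711, +2.53553); max(|x|,|y|,|x±y|/√2) = 4.41421 > 1 ⇒ ∉ W
candidate 9: n = (1, -1, 1, -1) → π⊥ ≈ (+1.00000, -2.41421); max(|x|,|y|,|x±y|/√2) = 2.41421 > 1 ⇒ ∉ W

2, 4, 7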